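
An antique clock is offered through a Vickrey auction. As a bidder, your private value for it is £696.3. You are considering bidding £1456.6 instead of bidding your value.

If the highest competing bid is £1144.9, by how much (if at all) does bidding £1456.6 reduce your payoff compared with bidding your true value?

Bidding your value £696.3: you lose (since £696.3 < £1144.9). Payoff £0.
Bidding £1456.6: you win and pay £1144.9. Payoff £696.3 − £1144.9 = −£448.6.
The competing bid £1144.9 lies between your value and your inflated bid, so overbidding wins an item priced above your value.
Loss from deviating = £0 − (−£448.6) = £448.6.

£448.6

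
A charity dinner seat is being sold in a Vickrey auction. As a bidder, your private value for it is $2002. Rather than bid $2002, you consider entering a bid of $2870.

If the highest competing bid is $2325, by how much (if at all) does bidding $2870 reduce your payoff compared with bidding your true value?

$323

Bidding your value $2002: you lose (since $2002 < $2325). Payoff $0.
Bidding $2870: you win and pay $2325. Payoff $2002 − $2325 = −$323.
The competing bid $2325 lies between your value and your inflated bid, so overbidding wins an item priced above your value.
Loss from deviating = $0 − (−$323) = $323.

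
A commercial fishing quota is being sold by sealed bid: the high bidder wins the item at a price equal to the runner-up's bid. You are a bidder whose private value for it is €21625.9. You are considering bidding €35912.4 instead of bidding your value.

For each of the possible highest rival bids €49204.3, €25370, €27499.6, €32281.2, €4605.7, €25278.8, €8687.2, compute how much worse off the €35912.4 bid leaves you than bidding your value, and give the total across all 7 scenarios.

€23926

The deviation costs you only when the competing bid falls strictly between €21625.9 and €35912.4; elsewhere both bids give the same outcome.
€49204.3: outcomes coincide → loss €0.
€25370: truthful payoff €0, deviation payoff −€3744.1 → loss €3744.1.
€27499.6: truthful payoff €0, deviation payoff −€5873.7 → loss €5873.7.
€32281.2: truthful payoff €0, deviation payoff −€10655.3 → loss €10655.3.
€4605.7: outcomes coincide → loss €0.
€25278.8: truthful payoff €0, deviation payoff −€3652.9 → loss €3652.9.
€8687.2: outcomes coincide → loss €0.
Total loss = €3744.1 + €5873.7 + €10655.3 + €3652.9 = €23926.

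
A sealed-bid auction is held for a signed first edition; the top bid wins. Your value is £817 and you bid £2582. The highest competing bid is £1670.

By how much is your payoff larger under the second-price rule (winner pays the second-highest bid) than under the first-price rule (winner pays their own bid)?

£912

You have the highest bid, so you win under either rule.
Second-price: pay £1670 → payoff −£853.
First-price: pay your own bid £2582 → payoff −£1765.
Difference = −£853 − (−£1765) = £912.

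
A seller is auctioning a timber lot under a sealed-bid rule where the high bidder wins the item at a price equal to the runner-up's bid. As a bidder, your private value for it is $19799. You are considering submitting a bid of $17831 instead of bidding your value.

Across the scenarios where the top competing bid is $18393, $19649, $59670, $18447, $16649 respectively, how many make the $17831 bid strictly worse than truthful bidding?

The deviation hurts exactly when the highest competing bid lies strictly between $17831 and $19799 — underbidding then forfeits a profitable win.
$18393: inside the interval → strictly worse (loss $1406).
$19649: inside the interval → strictly worse (loss $150).
$59670: above both → same outcome either way.
$18447: inside the interval → strictly worse (loss $1352).
$16649: below both → same outcome either way.
Count: 3.

3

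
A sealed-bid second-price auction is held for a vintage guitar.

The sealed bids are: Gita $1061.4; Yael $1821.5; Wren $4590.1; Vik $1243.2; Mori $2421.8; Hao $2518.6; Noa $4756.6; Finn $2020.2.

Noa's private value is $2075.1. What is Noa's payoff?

Highest bid: Noa at $4756.6, so Noa wins.
Second-highest bid: Wren at $4590.1 — that is the price the winner pays.
Noa's payoff = value − price = $2075.1 − $4590.1 = −$2515.

−$2515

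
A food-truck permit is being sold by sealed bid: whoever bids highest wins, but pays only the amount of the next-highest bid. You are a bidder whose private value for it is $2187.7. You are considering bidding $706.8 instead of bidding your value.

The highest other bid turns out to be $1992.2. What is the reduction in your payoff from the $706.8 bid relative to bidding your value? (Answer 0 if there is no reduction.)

$195.5

Bidding your value $2187.7: you win (since $2187.7 > $1992.2) and pay $1992.2. Payoff $195.5.
Bidding $706.8: you lose. Payoff $0.
The competing bid $1992.2 lies between your shaded bid and your value, so underbidding forfeits an item you could have won at a profitable price.
Loss from deviating = $195.5 − ($0) = $195.5.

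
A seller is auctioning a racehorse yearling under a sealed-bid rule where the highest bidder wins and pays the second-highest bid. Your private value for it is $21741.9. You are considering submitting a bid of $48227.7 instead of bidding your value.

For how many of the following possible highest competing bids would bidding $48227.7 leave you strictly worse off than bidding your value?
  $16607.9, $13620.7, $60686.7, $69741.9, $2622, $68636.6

The deviation hurts exactly when the highest competing bid lies strictly between $21741.9 and $48227.7 — overbidding then wins at a price above your value.
$16607.9: below both → same outcome either way.
$13620.7: below both → same outcome either way.
$60686.7: above both → same outcome either way.
$69741.9: above both → same outcome either way.
$2622: below both → same outcome either way.
$68636.6: above both → same outcome either way.
Count: 0.

0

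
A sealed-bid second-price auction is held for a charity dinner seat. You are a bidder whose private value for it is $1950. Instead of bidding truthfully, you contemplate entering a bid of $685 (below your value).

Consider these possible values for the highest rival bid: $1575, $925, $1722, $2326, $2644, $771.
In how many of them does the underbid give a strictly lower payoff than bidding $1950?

4

The deviation hurts exactly when the highest competing bid lies strictly between $685 and $1950 — underbidding then forfeits a profitable win.
$1575: inside the interval → strictly worse (loss $375).
$925: inside the interval → strictly worse (loss $1025).
$1722: inside the interval → strictly worse (loss $228).
$2326: above both → same outcome either way.
$2644: above both → same outcome either way.
$771: inside the interval → strictly worse (loss $1179).
Count: 4.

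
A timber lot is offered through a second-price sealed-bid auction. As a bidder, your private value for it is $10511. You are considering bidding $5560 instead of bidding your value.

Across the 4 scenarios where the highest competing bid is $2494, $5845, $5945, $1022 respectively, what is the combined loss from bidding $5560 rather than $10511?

$9232

The deviation costs you only when the competing bid falls strictly between $5560 and $10511; elsewhere both bids give the same outcome.
$2494: outcomes coincide → loss $0.
$5845: truthful payoff $4666, deviation payoff $0 → loss $4666.
$5945: truthful payoff $4566, deviation payoff $0 → loss $4566.
$1022: outcomes coincide → loss $0.
Total loss = $4666 + $4566 = $9232.
Because the price is fixed by the runner-up's bid, deviating from your value can only change a good outcome into a bad one — never the reverse.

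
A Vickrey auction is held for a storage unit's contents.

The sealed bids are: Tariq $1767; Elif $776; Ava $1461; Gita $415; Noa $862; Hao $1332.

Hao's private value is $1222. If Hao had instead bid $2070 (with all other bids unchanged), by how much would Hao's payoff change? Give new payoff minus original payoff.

The highest bid among the other bidders is $1767; Hao's bid doesn't change that.
Original bid $1332: Hao is not highest (top rival bid is $1767); payoff $0.
Alternative bid $2070: Hao is highest, pays the top rival bid $1767; payoff $1222 − $1767 = −$545.
Change in payoff = −$545 − ($0) = −$545.

−$545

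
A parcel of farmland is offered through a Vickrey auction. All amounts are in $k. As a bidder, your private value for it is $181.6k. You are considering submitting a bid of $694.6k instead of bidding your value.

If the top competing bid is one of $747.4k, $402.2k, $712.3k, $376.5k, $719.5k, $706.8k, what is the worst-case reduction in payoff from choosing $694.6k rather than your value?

$220.6k

$747.4k: same outcome either way → loss $0k.
$402.2k: truthful gives $0k, deviation gives −$220.6k → loss $220.6k.
$712.3k: same outcome either way → loss $0k.
$376.5k: truthful gives $0k, deviation gives −$194.9k → loss $194.9k.
$719.5k: same outcome either way → loss $0k.
$706.8k: same outcome either way → loss $0k.
Maximum loss: $220.6k.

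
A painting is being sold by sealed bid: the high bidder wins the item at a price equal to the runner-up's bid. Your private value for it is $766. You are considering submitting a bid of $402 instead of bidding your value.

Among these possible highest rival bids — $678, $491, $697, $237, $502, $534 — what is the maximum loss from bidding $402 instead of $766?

$275

$678: truthful gives $88, deviation gives $0 → loss $88.
$491: truthful gives $275, deviation gives $0 → loss $275.
$697: truthful gives $69, deviation gives $0 → loss $69.
$237: same outcome either way → loss $0.
$502: truthful gives $264, deviation gives $0 → loss $264.
$534: truthful gives $232, deviation gives $0 → loss $232.
Maximum loss: $275.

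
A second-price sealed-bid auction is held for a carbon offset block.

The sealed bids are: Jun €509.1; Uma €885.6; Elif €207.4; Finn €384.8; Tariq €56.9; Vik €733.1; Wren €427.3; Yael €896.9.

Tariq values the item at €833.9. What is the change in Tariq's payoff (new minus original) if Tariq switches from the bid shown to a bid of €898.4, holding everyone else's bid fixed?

−€63

The highest bid among the other bidders is €896.9; Tariq's bid doesn't change that.
Original bid €56.9: Tariq is not highest (top rival bid is €896.9); payoff €0.
Alternative bid €898.4: Tariq is highest, pays the top rival bid €896.9; payoff €833.9 − €896.9 = −€63.
Change in payoff = −€63 − (€0) = −€63.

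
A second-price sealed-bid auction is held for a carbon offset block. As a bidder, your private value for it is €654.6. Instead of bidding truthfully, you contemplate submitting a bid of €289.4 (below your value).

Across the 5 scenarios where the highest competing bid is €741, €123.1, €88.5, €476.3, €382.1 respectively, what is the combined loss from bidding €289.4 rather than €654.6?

€450.8

The deviation costs you only when the competing bid falls strictly between €289.4 and €654.6; elsewhere both bids give the same outcome.
€741: outcomes coincide → loss €0.
€123.1: outcomes coincide → loss €0.
€88.5: outcomes coincide → loss €0.
€476.3: truthful payoff €178.3, deviation payoff €0 → loss €178.3.
€382.1: truthful payoff €272.5, deviation payoff €0 → loss €272.5.
Total loss = €178.3 + €272.5 = €450.8.
Because the price is fixed by the runner-up's bid, deviating from your value can only change a good outcome into a bad one — never the reverse.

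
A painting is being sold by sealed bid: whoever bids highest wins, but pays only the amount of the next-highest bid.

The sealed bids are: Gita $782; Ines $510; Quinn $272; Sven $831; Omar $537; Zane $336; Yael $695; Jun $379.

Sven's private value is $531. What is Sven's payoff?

−$251

Highest bid: Sven at $831, so Sven wins.
Second-highest bid: Gita at $782 — that is the price the winner pays.
Sven's payoff = value − price = $531 − $782 = −$251.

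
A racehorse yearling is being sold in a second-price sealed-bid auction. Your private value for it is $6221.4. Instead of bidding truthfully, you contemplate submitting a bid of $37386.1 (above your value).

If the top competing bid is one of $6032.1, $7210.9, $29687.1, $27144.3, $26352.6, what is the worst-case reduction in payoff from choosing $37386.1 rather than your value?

$6032.1: same outcome either way → loss $0.
$7210.9: truthful gives $0, deviation gives −$989.5 → loss $989.5.
$29687.1: truthful gives $0, deviation gives −$23465.7 → loss $23465.7.
$27144.3: truthful gives $0, deviation gives −$20922.9 → loss $20922.9.
$26352.6: truthful gives $0, deviation gives −$20131.2 → loss $20131.2.
Maximum loss: $23465.7.

$23465.7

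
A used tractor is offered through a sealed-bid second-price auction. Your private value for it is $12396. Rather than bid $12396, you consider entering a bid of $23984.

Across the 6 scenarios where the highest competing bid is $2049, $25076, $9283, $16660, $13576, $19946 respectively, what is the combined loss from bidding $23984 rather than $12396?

The deviation costs you only when the competing bid falls strictly between $12396 and $23984; elsewhere both bids give the same outcome.
$2049: outcomes coincide → loss $0.
$25076: outcomes coincide → loss $0.
$9283: outcomes coincide → loss $0.
$16660: truthful payoff $0, deviation payoff −$4264 → loss $4264.
$13576: truthful payoff $0, deviation payoff −$1180 → loss $1180.
$19946: truthful payoff $0, deviation payoff −$7550 → loss $7550.
Total loss = $4264 + $1180 + $7550 = $12994.
In a second-price auction your bid sets only whether you win, not what you pay, so bidding your true value is weakly dominant.

$12994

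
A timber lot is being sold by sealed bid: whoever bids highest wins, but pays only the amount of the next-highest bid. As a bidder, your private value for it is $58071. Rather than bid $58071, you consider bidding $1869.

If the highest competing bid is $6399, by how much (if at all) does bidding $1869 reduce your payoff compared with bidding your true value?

$51672

Bidding your value $58071: you win (since $58071 > $6399) and pay $6399. Payoff $51672.
Bidding $1869: you lose. Payoff $0.
The competing bid $6399 lies between your shaded bid and your value, so underbidding forfeits an item you could have won at a profitable price.
Loss from deviating = $51672 − ($0) = $51672.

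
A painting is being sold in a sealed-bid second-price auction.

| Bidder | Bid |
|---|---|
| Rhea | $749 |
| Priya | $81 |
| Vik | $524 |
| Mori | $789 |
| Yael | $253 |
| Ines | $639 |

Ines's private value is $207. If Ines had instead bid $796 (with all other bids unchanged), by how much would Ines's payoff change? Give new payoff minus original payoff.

−$582

The highest bid among the other bidders is $789; Ines's bid doesn't change that.
Original bid $639: Ines is not highest (top rival bid is $789); payoff $0.
Alternative bid $796: Ines is highest, pays the top rival bid $789; payoff $207 − $789 = −$582.
Change in payoff = −$582 − ($0) = −$582.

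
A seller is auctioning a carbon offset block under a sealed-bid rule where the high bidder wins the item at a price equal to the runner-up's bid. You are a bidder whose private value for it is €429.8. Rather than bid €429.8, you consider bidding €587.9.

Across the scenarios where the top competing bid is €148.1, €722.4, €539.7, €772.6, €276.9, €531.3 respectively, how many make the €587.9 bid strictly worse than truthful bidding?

The deviation hurts exactly when the highest competing bid lies strictly between €429.8 and €587.9 — overbidding then wins at a price above your value.
€148.1: below both → same outcome either way.
€722.4: above both → same outcome either way.
€539.7: inside the interval → strictly worse (loss €109.9).
€772.6: above both → same outcome either way.
€276.9: below both → same outcome either way.
€531.3: inside the interval → strictly worse (loss €101.5).
Count: 2.

2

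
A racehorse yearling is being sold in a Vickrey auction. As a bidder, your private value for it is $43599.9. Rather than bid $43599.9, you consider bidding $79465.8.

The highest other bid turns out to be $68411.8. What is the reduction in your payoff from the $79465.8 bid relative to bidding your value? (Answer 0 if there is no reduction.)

$24811.9

Bidding your value $43599.9: you lose (since $43599.9 < $68411.8). Payoff $0.
Bidding $79465.8: you win and pay $68411.8. Payoff $43599.9 − $68411.8 = −$24811.9.
The competing bid $68411.8 lies between your value and your inflated bid, so overbidding wins an item priced above your value.
Loss from deviating = $0 − (−$24811.9) = $24811.9.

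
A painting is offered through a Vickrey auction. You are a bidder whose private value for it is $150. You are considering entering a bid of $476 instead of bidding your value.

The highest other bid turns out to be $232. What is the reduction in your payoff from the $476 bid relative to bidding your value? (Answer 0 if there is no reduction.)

Bidding your value $150: you lose (since $150 < $232). Payoff $0.
Bidding $476: you win and pay $232. Payoff $150 − $232 = −$82.
The competing bid $232 lies between your value and your inflated bid, so overbidding wins an item priced above your value.
Loss from deviating = $0 − (−$82) = $82.

$82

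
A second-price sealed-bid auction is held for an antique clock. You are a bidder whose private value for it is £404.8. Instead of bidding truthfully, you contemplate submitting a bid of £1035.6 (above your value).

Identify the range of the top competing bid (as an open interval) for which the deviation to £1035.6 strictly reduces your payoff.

(£404.8, £1035.6)

If the competing bid is below £404.8, both bids win at the same price — no difference.
If it is above £1035.6, both bids lose — no difference.
If it lies strictly between £404.8 and £1035.6, bidding your value loses (payoff 0) while bidding £1035.6 wins at a price above your value (payoff negative).
So the deviation strictly hurts on the open interval (£404.8, £1035.6).
Because the price is fixed by the runner-up's bid, deviating from your value can only change a good outcome into a bad one — never the reverse.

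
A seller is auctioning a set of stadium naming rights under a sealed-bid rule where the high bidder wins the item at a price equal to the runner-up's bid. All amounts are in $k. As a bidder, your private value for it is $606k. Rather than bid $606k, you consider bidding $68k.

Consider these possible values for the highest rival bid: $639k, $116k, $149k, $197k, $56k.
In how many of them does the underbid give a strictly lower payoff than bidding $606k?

The deviation hurts exactly when the highest competing bid lies strictly between $68k and $606k — underbidding then forfeits a profitable win.
$639k: above both → same outcome either way.
$116k: inside the interval → strictly worse (loss $490k).
$149k: inside the interval → strictly worse (loss $457k).
$197k: inside the interval → strictly worse (loss $409k).
$56k: below both → same outcome either way.
Count: 3.

3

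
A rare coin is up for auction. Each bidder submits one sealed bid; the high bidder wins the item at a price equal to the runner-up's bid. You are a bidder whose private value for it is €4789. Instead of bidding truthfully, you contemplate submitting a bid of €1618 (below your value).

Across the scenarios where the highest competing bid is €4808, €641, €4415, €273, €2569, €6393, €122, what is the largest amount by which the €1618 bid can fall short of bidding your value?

€4808: same outcome either way → loss €0.
€641: same outcome either way → loss €0.
€4415: truthful gives €374, deviation gives €0 → loss €374.
€273: same outcome either way → loss €0.
€2569: truthful gives €2220, deviation gives €0 → loss €2220.
€6393: same outcome either way → loss €0.
€122: same outcome either way → loss €0.
Maximum loss: €2220.

€2220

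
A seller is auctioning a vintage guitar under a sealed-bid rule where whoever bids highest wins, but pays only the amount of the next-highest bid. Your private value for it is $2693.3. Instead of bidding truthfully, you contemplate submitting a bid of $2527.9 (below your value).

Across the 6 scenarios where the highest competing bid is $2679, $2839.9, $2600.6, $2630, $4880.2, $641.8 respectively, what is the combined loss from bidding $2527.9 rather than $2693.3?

$170.3

The deviation costs you only when the competing bid falls strictly between $2527.9 and $2693.3; elsewhere both bids give the same outcome.
$2679: truthful payoff $14.3, deviation payoff $0 → loss $14.3.
$2839.9: outcomes coincide → loss $0.
$2600.6: truthful payoff $92.7, deviation payoff $0 → loss $92.7.
$2630: truthful payoff $63.3, deviation payoff $0 → loss $63.3.
$4880.2: outcomes coincide → loss $0.
$641.8: outcomes coincide → loss $0.
Total loss = $14.3 + $92.7 + $63.3 = $170.3.
In a second-price auction your bid sets only whether you win, not what you pay, so bidding your true value is weakly dominant.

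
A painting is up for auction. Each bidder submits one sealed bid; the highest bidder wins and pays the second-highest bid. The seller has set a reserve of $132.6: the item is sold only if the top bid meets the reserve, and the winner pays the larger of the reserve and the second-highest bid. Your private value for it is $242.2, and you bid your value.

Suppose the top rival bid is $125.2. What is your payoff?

$109.6

Your bid $242.2 is the highest and exceeds the reserve.
Price = max(second-highest bid, reserve) = max($125.2, $132.6) = $132.6.
Payoff = $242.2 − $132.6 = $109.6.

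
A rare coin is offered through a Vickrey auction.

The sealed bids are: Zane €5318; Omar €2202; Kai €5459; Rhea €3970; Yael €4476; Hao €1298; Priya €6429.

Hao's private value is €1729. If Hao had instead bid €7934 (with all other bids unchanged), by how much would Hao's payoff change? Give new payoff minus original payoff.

The highest bid among the other bidders is €6429; Hao's bid doesn't change that.
Original bid €1298: Hao is not highest (top rival bid is €6429); payoff €0.
Alternative bid €7934: Hao is highest, pays the top rival bid €6429; payoff €1729 − €6429 = −€4700.
Change in payoff = −€4700 − (€0) = −€4700.

−€4700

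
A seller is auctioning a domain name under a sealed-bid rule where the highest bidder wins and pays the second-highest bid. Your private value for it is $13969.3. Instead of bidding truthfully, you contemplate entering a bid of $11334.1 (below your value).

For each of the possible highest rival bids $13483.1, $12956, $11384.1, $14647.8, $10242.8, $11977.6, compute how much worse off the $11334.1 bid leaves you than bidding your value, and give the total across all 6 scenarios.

$6076.4

The deviation costs you only when the competing bid falls strictly between $11334.1 and $13969.3; elsewhere both bids give the same outcome.
$13483.1: truthful payoff $486.2, deviation payoff $0 → loss $486.2.
$12956: truthful payoff $1013.3, deviation payoff $0 → loss $1013.3.
$11384.1: truthful payoff $2585.2, deviation payoff $0 → loss $2585.2.
$14647.8: outcomes coincide → loss $0.
$10242.8: outcomes coincide → loss $0.
$11977.6: truthful payoff $1991.7, deviation payoff $0 → loss $1991.7.
Total loss = $486.2 + $1013.3 + $2585.2 + $1991.7 = $6076.4.
Truthful bidding weakly dominates here: raising your bid can only win items priced above your value, and lowering it can only forfeit items priced below.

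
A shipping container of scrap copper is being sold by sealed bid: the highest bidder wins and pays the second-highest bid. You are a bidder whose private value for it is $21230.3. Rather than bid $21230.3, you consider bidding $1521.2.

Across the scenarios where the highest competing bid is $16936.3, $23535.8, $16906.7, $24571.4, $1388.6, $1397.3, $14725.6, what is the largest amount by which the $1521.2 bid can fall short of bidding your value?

$16936.3: truthful gives $4294, deviation gives $0 → loss $4294.
$23535.8: same outcome either way → loss $0.
$16906.7: truthful gives $4323.6, deviation gives $0 → loss $4323.6.
$24571.4: same outcome either way → loss $0.
$1388.6: same outcome either way → loss $0.
$1397.3: same outcome either way → loss $0.
$14725.6: truthful gives $6504.7, deviation gives $0 → loss $6504.7.
Maximum loss: $6504.7.

$6504.7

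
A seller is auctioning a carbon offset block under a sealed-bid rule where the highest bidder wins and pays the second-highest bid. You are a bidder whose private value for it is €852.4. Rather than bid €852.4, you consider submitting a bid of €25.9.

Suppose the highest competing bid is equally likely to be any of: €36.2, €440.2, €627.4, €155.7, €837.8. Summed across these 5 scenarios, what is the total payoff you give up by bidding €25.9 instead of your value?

The deviation costs you only when the competing bid falls strictly between €25.9 and €852.4; elsewhere both bids give the same outcome.
€36.2: truthful payoff €816.2, deviation payoff €0 → loss €816.2.
€440.2: truthful payoff €412.2, deviation payoff €0 → loss €412.2.
€627.4: truthful payoff €225, deviation payoff €0 → loss €225.
€155.7: truthful payoff €696.7, deviation payoff €0 → loss €696.7.
€837.8: truthful payoff €14.6, deviation payoff €0 → loss €14.6.
Total loss = €816.2 + €412.2 + €225 + €696.7 + €14.6 = €2164.7.

€2164.7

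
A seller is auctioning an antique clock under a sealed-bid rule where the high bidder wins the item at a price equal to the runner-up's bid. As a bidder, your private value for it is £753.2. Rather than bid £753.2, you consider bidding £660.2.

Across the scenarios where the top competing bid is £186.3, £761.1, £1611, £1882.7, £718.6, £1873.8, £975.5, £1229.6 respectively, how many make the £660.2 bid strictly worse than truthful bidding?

The deviation hurts exactly when the highest competing bid lies strictly between £660.2 and £753.2 — underbidding then forfeits a profitable win.
£186.3: below both → same outcome either way.
£761.1: above both → same outcome either way.
£1611: above both → same outcome either way.
£1882.7: above both → same outcome either way.
£718.6: inside the interval → strictly worse (loss £34.6).
£1873.8: above both → same outcome either way.
£975.5: above both → same outcome either way.
£1229.6: above both → same outcome either way.
Count: 1.

1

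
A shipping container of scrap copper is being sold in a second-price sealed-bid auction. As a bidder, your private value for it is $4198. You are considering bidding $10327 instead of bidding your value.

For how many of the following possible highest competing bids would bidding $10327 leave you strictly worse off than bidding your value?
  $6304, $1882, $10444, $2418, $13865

1

The deviation hurts exactly when the highest competing bid lies strictly between $4198 and $10327 — overbidding then wins at a price above your value.
$6304: inside the interval → strictly worse (loss $2106).
$1882: below both → same outcome either way.
$10444: above both → same outcome either way.
$2418: below both → same outcome either way.
$13865: above both → same outcome either way.
Count: 1.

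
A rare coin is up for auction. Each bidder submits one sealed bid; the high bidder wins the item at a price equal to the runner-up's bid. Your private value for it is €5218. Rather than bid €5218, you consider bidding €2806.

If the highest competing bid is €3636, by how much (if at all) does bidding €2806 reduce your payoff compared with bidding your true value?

Bidding your value €5218: you win (since €5218 > €3636) and pay €3636. Payoff €1582.
Bidding €2806: you lose. Payoff €0.
The competing bid €3636 lies between your shaded bid and your value, so underbidding forfeits an item you could have won at a profitable price.
Loss from deviating = €1582 − (€0) = €1582.

€1582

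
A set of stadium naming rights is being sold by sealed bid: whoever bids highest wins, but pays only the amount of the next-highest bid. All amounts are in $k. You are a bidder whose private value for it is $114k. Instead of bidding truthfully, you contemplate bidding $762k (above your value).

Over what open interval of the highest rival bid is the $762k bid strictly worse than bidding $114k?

If the competing bid is below $114k, both bids win at the same price — no difference.
If it is above $762k, both bids lose — no difference.
If it lies strictly between $114k and $762k, bidding your value loses (payoff 0) while bidding $762k wins at a price above your value (payoff negative).
So the deviation strictly hurts on the open interval ($114k, $762k).
In a second-price auction your bid sets only whether you win, not what you pay, so bidding your true value is weakly dominant.

($114k, $762k)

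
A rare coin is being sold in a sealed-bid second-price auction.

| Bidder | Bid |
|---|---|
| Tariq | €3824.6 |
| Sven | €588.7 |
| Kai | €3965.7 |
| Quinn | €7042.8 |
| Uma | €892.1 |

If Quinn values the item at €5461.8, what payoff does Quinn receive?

Highest bid: Quinn at €7042.8, so Quinn wins.
Second-highest bid: Kai at €3965.7 — that is the price the winner pays.
Quinn's payoff = value − price = €5461.8 − €3965.7 = €1496.1.

€1496.1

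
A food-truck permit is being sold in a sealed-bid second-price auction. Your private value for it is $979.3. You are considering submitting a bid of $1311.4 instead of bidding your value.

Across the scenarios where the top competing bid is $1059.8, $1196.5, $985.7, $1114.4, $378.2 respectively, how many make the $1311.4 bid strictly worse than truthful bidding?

4

The deviation hurts exactly when the highest competing bid lies strictly between $979.3 and $1311.4 — overbidding then wins at a price above your value.
$1059.8: inside the interval → strictly worse (loss $80.5).
$1196.5: inside the interval → strictly worse (loss $217.2).
$985.7: inside the interval → strictly worse (loss $6.4).
$1114.4: inside the interval → strictly worse (loss $135.1).
$378.2: below both → same outcome either way.
Count: 4.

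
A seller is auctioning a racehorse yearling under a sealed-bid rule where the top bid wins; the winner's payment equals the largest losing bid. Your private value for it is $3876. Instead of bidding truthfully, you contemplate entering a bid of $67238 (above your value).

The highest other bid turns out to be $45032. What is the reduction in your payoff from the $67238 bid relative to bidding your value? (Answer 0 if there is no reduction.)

$41156

Bidding your value $3876: you lose (since $3876 < $45032). Payoff $0.
Bidding $67238: you win and pay $45032. Payoff $3876 − $45032 = −$41156.
The competing bid $45032 lies between your value and your inflated bid, so overbidding wins an item priced above your value.
Loss from deviating = $0 − (−$41156) = $41156.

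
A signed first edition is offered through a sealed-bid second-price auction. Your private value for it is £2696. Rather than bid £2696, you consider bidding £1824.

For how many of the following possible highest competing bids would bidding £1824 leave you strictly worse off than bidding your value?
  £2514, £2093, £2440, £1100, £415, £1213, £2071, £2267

The deviation hurts exactly when the highest competing bid lies strictly between £1824 and £2696 — underbidding then forfeits a profitable win.
£2514: inside the interval → strictly worse (loss £182).
£2093: inside the interval → strictly worse (loss £603).
£2440: inside the interval → strictly worse (loss £256).
£1100: below both → same outcome either way.
£415: below both → same outcome either way.
£1213: below both → same outcome either way.
£2071: inside the interval → strictly worse (loss £625).
£2267: inside the interval → strictly worse (loss £429).
Count: 5.

5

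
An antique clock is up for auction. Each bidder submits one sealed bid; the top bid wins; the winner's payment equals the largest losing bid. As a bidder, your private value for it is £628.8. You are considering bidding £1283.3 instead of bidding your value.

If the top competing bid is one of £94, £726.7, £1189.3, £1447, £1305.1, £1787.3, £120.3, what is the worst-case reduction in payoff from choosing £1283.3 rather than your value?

£560.5

£94: same outcome either way → loss £0.
£726.7: truthful gives £0, deviation gives −£97.9 → loss £97.9.
£1189.3: truthful gives £0, deviation gives −£560.5 → loss £560.5.
£1447: same outcome either way → loss £0.
£1305.1: same outcome either way → loss £0.
£1787.3: same outcome either way → loss £0.
£120.3: same outcome either way → loss £0.
Maximum loss: £560.5.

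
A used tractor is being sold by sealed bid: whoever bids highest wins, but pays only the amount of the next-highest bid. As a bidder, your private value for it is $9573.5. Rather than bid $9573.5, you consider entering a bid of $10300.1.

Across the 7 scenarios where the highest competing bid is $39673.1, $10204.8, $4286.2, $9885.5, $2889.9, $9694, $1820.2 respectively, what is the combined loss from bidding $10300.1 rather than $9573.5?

The deviation costs you only when the competing bid falls strictly between $9573.5 and $10300.1; elsewhere both bids give the same outcome.
$39673.1: outcomes coincide → loss $0.
$10204.8: truthful payoff $0, deviation payoff −$631.3 → loss $631.3.
$4286.2: outcomes coincide → loss $0.
$9885.5: truthful payoff $0, deviation payoff −$312 → loss $312.
$2889.9: outcomes coincide → loss $0.
$9694: truthful payoff $0, deviation payoff −$120.5 → loss $120.5.
$1820.2: outcomes coincide → loss $0.
Total loss = $631.3 + $312 + $120.5 = $1063.8.
In a second-price auction your bid sets only whether you win, not what you pay, so bidding your true value is weakly dominant.

$1063.8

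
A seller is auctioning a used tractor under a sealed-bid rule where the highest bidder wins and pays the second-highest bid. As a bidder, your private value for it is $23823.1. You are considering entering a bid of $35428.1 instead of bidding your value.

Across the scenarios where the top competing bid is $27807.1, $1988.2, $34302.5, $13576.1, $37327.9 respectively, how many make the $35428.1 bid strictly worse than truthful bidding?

2

The deviation hurts exactly when the highest competing bid lies strictly between $23823.1 and $35428.1 — overbidding then wins at a price above your value.
$27807.1: inside the interval → strictly worse (loss $3984).
$1988.2: below both → same outcome either way.
$34302.5: inside the interval → strictly worse (loss $10479.4).
$13576.1: below both → same outcome either way.
$37327.9: above both → same outcome either way.
Count: 2.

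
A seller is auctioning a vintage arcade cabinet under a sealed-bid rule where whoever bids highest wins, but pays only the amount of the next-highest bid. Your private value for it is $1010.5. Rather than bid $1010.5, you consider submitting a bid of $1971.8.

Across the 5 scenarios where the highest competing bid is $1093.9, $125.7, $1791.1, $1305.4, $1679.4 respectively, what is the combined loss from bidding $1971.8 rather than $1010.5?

$1827.8

The deviation costs you only when the competing bid falls strictly between $1010.5 and $1971.8; elsewhere both bids give the same outcome.
$1093.9: truthful payoff $0, deviation payoff −$83.4 → loss $83.4.
$125.7: outcomes coincide → loss $0.
$1791.1: truthful payoff $0, deviation payoff −$780.6 → loss $780.6.
$1305.4: truthful payoff $0, deviation payoff −$294.9 → loss $294.9.
$1679.4: truthful payoff $0, deviation payoff −$668.9 → loss $668.9.
Total loss = $83.4 + $780.6 + $294.9 + $668.9 = $1827.8.
In a second-price auction your bid sets only whether you win, not what you pay, so bidding your true value is weakly dominant.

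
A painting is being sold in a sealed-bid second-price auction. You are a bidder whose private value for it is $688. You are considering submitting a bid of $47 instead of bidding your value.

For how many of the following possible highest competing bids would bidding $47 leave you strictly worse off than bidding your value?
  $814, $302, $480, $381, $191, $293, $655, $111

The deviation hurts exactly when the highest competing bid lies strictly between $47 and $688 — underbidding then forfeits a profitable win.
$814: above both → same outcome either way.
$302: inside the interval → strictly worse (loss $386).
$480: inside the interval → strictly worse (loss $208).
$381: inside the interval → strictly worse (loss $307).
$191: inside the interval → strictly worse (loss $497).
$293: inside the interval → strictly worse (loss $395).
$655: inside the interval → strictly worse (loss $33).
$111: inside the interval → strictly worse (loss $577).
Count: 7.

7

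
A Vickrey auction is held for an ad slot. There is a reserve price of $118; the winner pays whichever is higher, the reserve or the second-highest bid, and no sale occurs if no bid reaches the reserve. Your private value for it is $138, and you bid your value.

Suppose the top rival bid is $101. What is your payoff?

$20

Your bid $138 is the highest and exceeds the reserve.
Price = max(second-highest bid, reserve) = max($101, $118) = $118.
Payoff = $138 − $118 = $20.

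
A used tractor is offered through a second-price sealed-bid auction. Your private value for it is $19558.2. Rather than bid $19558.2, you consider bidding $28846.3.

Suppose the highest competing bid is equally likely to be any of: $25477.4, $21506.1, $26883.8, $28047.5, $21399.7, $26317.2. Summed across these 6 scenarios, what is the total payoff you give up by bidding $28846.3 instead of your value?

$32282.5

The deviation costs you only when the competing bid falls strictly between $19558.2 and $28846.3; elsewhere both bids give the same outcome.
$25477.4: truthful payoff $0, deviation payoff −$5919.2 → loss $5919.2.
$21506.1: truthful payoff $0, deviation payoff −$1947.9 → loss $1947.9.
$26883.8: truthful payoff $0, deviation payoff −$7325.6 → loss $7325.6.
$28047.5: truthful payoff $0, deviation payoff −$8489.3 → loss $8489.3.
$21399.7: truthful payoff $0, deviation payoff −$1841.5 → loss $1841.5.
$26317.2: truthful payoff $0, deviation payoff −$6759 → loss $6759.
Total loss = $5919.2 + $1947.9 + $7325.6 + $8489.3 + $1841.5 + $6759 = $32282.5.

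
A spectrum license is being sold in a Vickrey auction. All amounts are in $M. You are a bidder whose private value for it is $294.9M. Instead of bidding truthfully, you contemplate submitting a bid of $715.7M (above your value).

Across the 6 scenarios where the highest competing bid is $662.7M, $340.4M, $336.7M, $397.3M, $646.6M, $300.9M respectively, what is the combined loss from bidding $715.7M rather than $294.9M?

The deviation costs you only when the competing bid falls strictly between $294.9M and $715.7M; elsewhere both bids give the same outcome.
$662.7M: truthful payoff $0M, deviation payoff −$367.8M → loss $367.8M.
$340.4M: truthful payoff $0M, deviation payoff −$45.5M → loss $45.5M.
$336.7M: truthful payoff $0M, deviation payoff −$41.8M → loss $41.8M.
$397.3M: truthful payoff $0M, deviation payoff −$102.4M → loss $102.4M.
$646.6M: truthful payoff $0M, deviation payoff −$351.7M → loss $351.7M.
$300.9M: truthful payoff $0M, deviation payoff −$6M → loss $6M.
Total loss = $367.8M + $45.5M + $41.8M + $102.4M + $351.7M + $6M = $915.2M.

$915.2M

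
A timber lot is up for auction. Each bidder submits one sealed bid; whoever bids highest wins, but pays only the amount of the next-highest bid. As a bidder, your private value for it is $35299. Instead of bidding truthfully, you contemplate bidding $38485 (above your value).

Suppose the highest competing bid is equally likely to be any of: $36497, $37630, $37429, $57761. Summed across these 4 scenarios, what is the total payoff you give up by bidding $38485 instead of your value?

The deviation costs you only when the competing bid falls strictly between $35299 and $38485; elsewhere both bids give the same outcome.
$36497: truthful payoff $0, deviation payoff −$1198 → loss $1198.
$37630: truthful payoff $0, deviation payoff −$2331 → loss $2331.
$37429: truthful payoff $0, deviation payoff −$2130 → loss $2130.
$57761: outcomes coincide → loss $0.
Total loss = $1198 + $2331 + $2130 = $5659.
Truthful bidding weakly dominates here: raising your bid can only win items priced above your value, and lowering it can only forfeit items priced below.

$5659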